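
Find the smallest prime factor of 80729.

80729 is odd.
Digit sum 26, not divisible by 3.
Ends in 9: not divisible by 5.
7: 80729 = 7·11532 + 5
11: 80729 = 11·7339

11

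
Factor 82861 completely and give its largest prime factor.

82861 = 41 · 2021
2021 = 43 · 47
47 is prime.
So 82861 = 41 · 43 · 47; the largest prime factor is 47.

47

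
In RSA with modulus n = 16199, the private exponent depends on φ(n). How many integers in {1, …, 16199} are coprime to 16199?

15936

Factor: 16199 = 97 · 167.
φ(16199) = (97−1) · (167−1) = 96 · 166 = 15936.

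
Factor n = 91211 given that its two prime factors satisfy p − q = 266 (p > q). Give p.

463

Since p = q + 266, we have 91211 = q(q + 266), so q² + 266q − 91211 = 0.
Discriminant: 266² + 4·91211 = 70756 + 364844 = 435600; √435600 = 660.
q = (−266 + 660)/2 = 197, and p = q + 266 = 463.
Check: 197 · 463 = 91211.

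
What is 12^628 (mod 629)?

12^1 ≡ 12 (mod 629)
12^2 ≡ 12^2 = 144 ≡ 144 (mod 629)
12^4 ≡ 144^2 = 20736 ≡ 608 (mod 629)
12^8 ≡ 608^2 = 369664 ≡ 441 (mod 629)
12^16 ≡ 441^2 = 194481 ≡ 120 (mod 629)
12^32 ≡ 120^2 = 14400 ≡ 562 (mod 629)
12^64 ≡ 562^2 = 315844 ≡ 86 (mod 629)
12^128 ≡ 86^2 = 7396 ≡ 477 (mod 629)
12^256 ≡ 477^2 = 227529 ≡ 460 (mod 629)
12^512 ≡ 460^2 = 211600 ≡ 256 (mod 629)
628 = 512 + 64 + 32 + 16 + 4 in binary powers of 2.
So 12^628 ≡ 256 · 86 · 562 · 120 · 608 ≡ 268 (mod 629).
Since 268 ≠ 1, base 12 is a Fermat witness: 629 is composite.

268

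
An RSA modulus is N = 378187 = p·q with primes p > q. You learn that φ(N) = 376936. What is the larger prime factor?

743

φ(n) = (p−1)(q−1) = n − (p+q) + 1, so p + q = 378187 − 376936 + 1 = 1252.
p and q are the roots of t² − 1252t + 378187 = 0.
Discriminant: 1252² − 4·378187 = 1567504 − 1512748 = 54756; √54756 = 234.
q = (1252 − 234)/2 = 509, p = (1252 + 234)/2 = 743.
Check: 509 · 743 = 378187.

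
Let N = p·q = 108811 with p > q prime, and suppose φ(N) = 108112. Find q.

233

φ(n) = (p−1)(q−1) = n − (p+q) + 1, so p + q = 108811 − 108112 + 1 = 700.
p and q are the roots of t² − 700t + 108811 = 0.
Discriminant: 700² − 4·108811 = 490000 − 435244 = 54756; √54756 = 234.
q = (700 − 234)/2 = 233, p = (700 + 234)/2 = 467.
Check: 233 · 467 = 108811.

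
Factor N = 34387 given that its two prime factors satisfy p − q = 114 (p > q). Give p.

251

Since p = q + 114, we have 34387 = q(q + 114), so q² + 114q − 34387 = 0.
Discriminant: 114² + 4·34387 = 12996 + 137548 = 150544; √150544 = 388.
q = (−114 + 388)/2 = 137, and p = q + 114 = 251.
Check: 137 · 251 = 34387.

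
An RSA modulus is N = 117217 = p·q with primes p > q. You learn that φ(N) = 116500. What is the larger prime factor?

φ(n) = (p−1)(q−1) = n − (p+q) + 1, so p + q = 117217 − 116500 + 1 = 718.
p and q are the roots of t² − 718t + 117217 = 0.
Discriminant: 718² − 4·117217 = 515524 − 468868 = 46656; √46656 = 216.
q = (718 − 216)/2 = 251, p = (718 + 216)/2 = 467.
Check: 251 · 467 = 117217.

467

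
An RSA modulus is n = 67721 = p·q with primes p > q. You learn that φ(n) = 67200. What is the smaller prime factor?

241

φ(n) = (p−1)(q−1) = n − (p+q) + 1, so p + q = 67721 − 67200 + 1 = 522.
p and q are the roots of t² − 522t + 67721 = 0.
Discriminant: 522² − 4·67721 = 272484 − 270884 = 1600; √1600 = 40.
q = (522 − 40)/2 = 241, p = (522 + 40)/2 = 281.
Check: 241 · 281 = 67721.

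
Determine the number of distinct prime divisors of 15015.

15015 = 3 · 5005
5005 = 5 · 1001
1001 = 7 · 143
143 = 11 · 13
15015 = 3 · 5 · 7 · 11 · 13, which has 5 distinct prime factors.

5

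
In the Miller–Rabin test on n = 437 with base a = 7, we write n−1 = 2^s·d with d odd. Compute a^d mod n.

437 − 1 = 436 = 2^2 · 109, so d = 109.
7^1 ≡ 7 (mod 437)
7^2 ≡ 7^2 = 49 ≡ 49 (mod 437)
7^4 ≡ 49^2 = 2401 ≡ 216 (mod 437)
7^8 ≡ 216^2 = 46656 ≡ 334 (mod 437)
7^16 ≡ 334^2 = 111556 ≡ 121 (mod 437)
7^32 ≡ 121^2 = 14641 ≡ 220 (mod 437)
7^64 ≡ 220^2 = 48400 ≡ 330 (mod 437)
109 = 64 + 32 + 8 + 4 + 1 in binary powers of 2.
So 7^109 ≡ 330 · 220 · 334 · 216 · 7 ≡ 102 (mod 437).
Squaring chain: 102 → 353; never reaches −1, so base 7 is a Miller–Rabin witness that 437 is composite.

102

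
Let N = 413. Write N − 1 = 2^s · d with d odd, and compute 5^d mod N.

413 − 1 = 412 = 2^2 · 103, so d = 103.
5^1 ≡ 5 (mod 413)
5^2 ≡ 5^2 = 25 ≡ 25 (mod 413)
5^4 ≡ 25^2 = 625 ≡ 212 (mod 413)
5^8 ≡ 212^2 = 44944 ≡ 340 (mod 413)
5^16 ≡ 340^2 = 115600 ≡ 373 (mod 413)
5^32 ≡ 373^2 = 139129 ≡ 361 (mod 413)
5^64 ≡ 361^2 = 130321 ≡ 226 (mod 413)
103 = 64 + 32 + 4 + 2 + 1 in binary powers of 2.
So 5^103 ≡ 226 · 361 · 212 · 25 · 5 ≡ 19 (mod 413).
Squaring chain: 19 → 361; never reaches −1, so base 5 is a Miller–Rabin witness that 413 is composite.

19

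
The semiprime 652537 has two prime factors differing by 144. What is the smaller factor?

Since p = q + 144, we have 652537 = q(q + 144), so q² + 144q − 652537 = 0.
Discriminant: 144² + 4·652537 = 20736 + 2610148 = 2630884; √2630884 = 1622.
q = (−144 + 1622)/2 = 739, and p = q + 144 = 883.
Check: 739 · 883 = 652537.

739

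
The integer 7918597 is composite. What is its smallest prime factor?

89

7918597 is odd.
Digit sum 46, not divisible by 3.
Ends in 7: not divisible by 5.
7: 7918597 = 7·1131228 + 1
11: 7918597 = 11·719872 + 5
13: 7918597 = 13·609122 + 11
17: 7918597 = 17·465799 + 14
19: 7918597 = 19·416768 + 5
23: 7918597 = 23·344286 + 19
29: 7918597 = 29·273055 + 2
31: 7918597 = 31·255438 + 19
37: 7918597 = 37·214016 + 5
41: 7918597 = 41·193136 + 21
43: 7918597 = 43·184153 + 18
47: 7918597 = 47·168480 + 37
53: 7918597 = 53·149407 + 26
59: 7918597 = 59·134213 + 30
61: 7918597 = 61·129813 + 4
67: 7918597 = 67·118188 + 1
71: 7918597 = 71·111529 + 38
73: 7918597 = 73·108473 + 68
79: 7918597 = 79·100235 + 32
83: 7918597 = 83·95404 + 65
89: 7918597 = 89·88973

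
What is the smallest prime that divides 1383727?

1383727 is odd.
Digit sum 31, not divisible by 3.
Ends in 7: not divisible by 5.
7: 1383727 = 7·197675 + 2
11: 1383727 = 11·125793 + 4
13: 1383727 = 13·106440 + 7
17: 1383727 = 17·81395 + 12
19: 1383727 = 19·72827 + 14
23: 1383727 = 23·60162 + 1
29: 1383727 = 29·47714 + 21
31: 1383727 = 31·44636 + 11
37: 1383727 = 37·37398 + 1
41: 1383727 = 41·33749 + 18
43: 1383727 = 43·32179 + 30
47: 1383727 = 47·29441

47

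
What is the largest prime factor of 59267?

59267 = 13 · 4559
4559 = 47 · 97
97 is prime.
So 59267 = 13 · 47 · 97; the largest prime factor is 97.

97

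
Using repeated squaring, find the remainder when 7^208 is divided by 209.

7^1 ≡ 7 (mod 209)
7^2 ≡ 7^2 = 49 ≡ 49 (mod 209)
7^4 ≡ 49^2 = 2401 ≡ 102 (mod 209)
7^8 ≡ 102^2 = 10404 ≡ 163 (mod 209)
7^16 ≡ 163^2 = 26569 ≡ 26 (mod 209)
7^32 ≡ 26^2 = 676 ≡ 49 (mod 209)
7^64 ≡ 49^2 = 2401 ≡ 102 (mod 209)
7^128 ≡ 102^2 = 10404 ≡ 163 (mod 209)
208 = 128 + 64 + 16 in binary powers of 2.
So 7^208 ≡ 163 · 102 · 26 ≡ 64 (mod 209).
Since 64 ≠ 1, base 7 is a Fermat witness: 209 is composite.

64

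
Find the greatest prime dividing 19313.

89

19313 = 7 · 2759
2759 = 31 · 89
89 is prime.
So 19313 = 7 · 31 · 89; the largest prime factor is 89.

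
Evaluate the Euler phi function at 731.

Factor: 731 = 17 · 43.
φ(731) = (17−1) · (43−1) = 16 · 42 = 672.

672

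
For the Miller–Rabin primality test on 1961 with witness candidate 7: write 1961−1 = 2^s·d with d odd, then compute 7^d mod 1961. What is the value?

1418

1961 − 1 = 1960 = 2^3 · 245, so d = 245.
7^1 ≡ 7 (mod 1961)
7^2 ≡ 7^2 = 49 ≡ 49 (mod 1961)
7^4 ≡ 49^2 = 2401 ≡ 440 (mod 1961)
7^8 ≡ 440^2 = 193600 ≡ 1422 (mod 1961)
7^16 ≡ 1422^2 = 2022084 ≡ 293 (mod 1961)
7^32 ≡ 293^2 = 85849 ≡ 1526 (mod 1961)
7^64 ≡ 1526^2 = 2328676 ≡ 969 (mod 1961)
7^128 ≡ 969^2 = 938961 ≡ 1603 (mod 1961)
245 = 128 + 64 + 32 + 16 + 4 + 1 in binary powers of 2.
So 7^245 ≡ 1603 · 969 · 1526 · 293 · 440 · 7 ≡ 1418 (mod 1961).
Squaring chain: 1418 → 699 → 312; never reaches −1, so base 7 is a Miller–Rabin witness that 1961 is composite.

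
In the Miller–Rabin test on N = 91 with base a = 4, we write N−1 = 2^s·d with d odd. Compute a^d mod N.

91 − 1 = 90 = 2^1 · 45, so d = 45.
4^1 ≡ 4 (mod 91)
4^2 ≡ 4^2 = 16 ≡ 16 (mod 91)
4^4 ≡ 16^2 = 256 ≡ 74 (mod 91)
4^8 ≡ 74^2 = 5476 ≡ 16 (mod 91)
4^16 ≡ 16^2 = 256 ≡ 74 (mod 91)
4^32 ≡ 74^2 = 5476 ≡ 16 (mod 91)
45 = 32 + 8 + 4 + 1 in binary powers of 2.
So 4^45 ≡ 16 · 16 · 74 · 4 ≡ 64 (mod 91).
Squaring chain: 64; never reaches −1, so base 4 is a Miller–Rabin witness that 91 is composite.

64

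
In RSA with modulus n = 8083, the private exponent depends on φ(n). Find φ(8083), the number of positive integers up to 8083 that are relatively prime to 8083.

7888

Factor: 8083 = 59 · 137.
φ(8083) = (59−1) · (137−1) = 58 · 136 = 7888.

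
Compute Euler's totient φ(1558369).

1504800

Factor: 1558369 = 41 · 191 · 199.
φ(1558369) = (41−1) · (191−1) · (199−1) = 40 · 190 · 198 = 1504800.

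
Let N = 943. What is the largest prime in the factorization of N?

41

943 = 23 · 41
41 is prime.
So 943 = 23 · 41; the largest prime factor is 41.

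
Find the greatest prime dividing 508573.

508573 = 13 · 39121
39121 = 19 · 2059
2059 = 29 · 71
71 is prime.
So 508573 = 13 · 19 · 29 · 71; the largest prime factor is 71.

71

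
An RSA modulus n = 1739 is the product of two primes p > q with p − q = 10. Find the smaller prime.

37

Since p = q + 10, we have 1739 = q(q + 10), so q² + 10q − 1739 = 0.
Discriminant: 10² + 4·1739 = 100 + 6956 = 7056; √7056 = 84.
q = (−10 + 84)/2 = 37, and p = q + 10 = 47.
Check: 37 · 47 = 1739.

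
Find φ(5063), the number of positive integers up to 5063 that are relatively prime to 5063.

Factor: 5063 = 61 · 83.
φ(5063) = (61−1) · (83−1) = 60 · 82 = 4920.

4920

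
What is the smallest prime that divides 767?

13

767 is odd.
Digit sum 20, not divisible by 3.
Ends in 7: not divisible by 5.
7: 767 = 7·109 + 4
11: 767 = 11·69 + 8
13: 767 = 13·59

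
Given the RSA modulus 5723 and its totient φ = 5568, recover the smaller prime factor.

59

φ(n) = (p−1)(q−1) = n − (p+q) + 1, so p + q = 5723 − 5568 + 1 = 156.
p and q are the roots of t² − 156t + 5723 = 0.
Discriminant: 156² − 4·5723 = 24336 − 22892 = 1444; √1444 = 38.
q = (156 − 38)/2 = 59, p = (156 + 38)/2 = 97.
Check: 59 · 97 = 5723.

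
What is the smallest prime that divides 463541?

13

463541 is odd.
Digit sum 23, not divisible by 3.
Ends in 1: not divisible by 5.
7: 463541 = 7·66220 + 1
11: 463541 = 11·42140 + 1
13: 463541 = 13·35657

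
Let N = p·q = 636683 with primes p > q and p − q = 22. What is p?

Since p = q + 22, we have 636683 = q(q + 22), so q² + 22q − 636683 = 0.
Discriminant: 22² + 4·636683 = 484 + 2546732 = 2547216; √2547216 = 1596.
q = (−22 + 1596)/2 = 787, and p = q + 22 = 809.
Check: 787 · 809 = 636683.

809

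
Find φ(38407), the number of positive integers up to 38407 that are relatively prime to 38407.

Factor: 38407 = 193 · 199.
φ(38407) = (193−1) · (199−1) = 192 · 198 = 38016.

38016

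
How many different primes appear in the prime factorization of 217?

217 = 7 · 31
217 = 7 · 31, which has 2 distinct prime factors.

2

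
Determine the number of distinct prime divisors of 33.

2

33 = 3 · 11
33 = 3 · 11, which has 2 distinct prime factors.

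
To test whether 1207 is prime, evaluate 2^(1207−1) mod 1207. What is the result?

642

2^1 ≡ 2 (mod 1207)
2^2 ≡ 2^2 = 4 ≡ 4 (mod 1207)
2^4 ≡ 4^2 = 16 ≡ 16 (mod 1207)
2^8 ≡ 16^2 = 256 ≡ 256 (mod 1207)
2^16 ≡ 256^2 = 65536 ≡ 358 (mod 1207)
2^32 ≡ 358^2 = 128164 ≡ 222 (mod 1207)
2^64 ≡ 222^2 = 49284 ≡ 1004 (mod 1207)
2^128 ≡ 1004^2 = 1008016 ≡ 171 (mod 1207)
2^256 ≡ 171^2 = 29241 ≡ 273 (mod 1207)
2^512 ≡ 273^2 = 74529 ≡ 902 (mod 1207)
2^1024 ≡ 902^2 = 813604 ≡ 86 (mod 1207)
1206 = 1024 + 128 + 32 + 16 + 4 + 2 in binary powers of 2.
So 2^1206 ≡ 86 · 171 · 222 · 358 · 16 · 4 ≡ 642 (mod 1207).
Since 642 ≠ 1, base 2 is a Fermat witness: 1207 is composite.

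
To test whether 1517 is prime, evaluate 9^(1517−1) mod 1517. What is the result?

9^1 ≡ 9 (mod 1517)
9^2 ≡ 9^2 = 81 ≡ 81 (mod 1517)
9^4 ≡ 81^2 = 6561 ≡ 493 (mod 1517)
9^8 ≡ 493^2 = 243049 ≡ 329 (mod 1517)
9^16 ≡ 329^2 = 108241 ≡ 534 (mod 1517)
9^32 ≡ 534^2 = 285156 ≡ 1477 (mod 1517)
9^64 ≡ 1477^2 = 2181529 ≡ 83 (mod 1517)
9^128 ≡ 83^2 = 6889 ≡ 821 (mod 1517)
9^256 ≡ 821^2 = 674041 ≡ 493 (mod 1517)
9^512 ≡ 493^2 = 243049 ≡ 329 (mod 1517)
9^1024 ≡ 329^2 = 108241 ≡ 534 (mod 1517)
1516 = 1024 + 256 + 128 + 64 + 32 + 8 + 4 in binary powers of 2.
So 9^1516 ≡ 534 · 493 · 821 · 83 · 1477 · 329 · 493 ≡ 493 (mod 1517).
Since 493 ≠ 1, base 9 is a Fermat witness: 1517 is composite.

493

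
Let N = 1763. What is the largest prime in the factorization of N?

43

1763 = 41 · 43
43 is prime.
So 1763 = 41 · 43; the largest prime factor is 43.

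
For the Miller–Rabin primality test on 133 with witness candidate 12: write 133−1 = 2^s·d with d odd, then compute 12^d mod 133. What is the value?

132

133 − 1 = 132 = 2^2 · 33, so d = 33.
12^1 ≡ 12 (mod 133)
12^2 ≡ 12^2 = 144 ≡ 11 (mod 133)
12^4 ≡ 11^2 = 121 ≡ 121 (mod 133)
12^8 ≡ 121^2 = 14641 ≡ 11 (mod 133)
12^16 ≡ 11^2 = 121 ≡ 121 (mod 133)
12^32 ≡ 121^2 = 14641 ≡ 11 (mod 133)
33 = 32 + 1 in binary powers of 2.
So 12^33 ≡ 11 · 12 ≡ 132 (mod 133).
Since 12^d ≡ 132 (mod 133), base 12 does not prove 133 composite.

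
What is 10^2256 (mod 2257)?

1925

10^1 ≡ 10 (mod 2257)
10^2 ≡ 10^2 = 100 ≡ 100 (mod 2257)
10^4 ≡ 100^2 = 10000 ≡ 972 (mod 2257)
10^8 ≡ 972^2 = 944784 ≡ 1358 (mod 2257)
10^16 ≡ 1358^2 = 1844164 ≡ 195 (mod 2257)
10^32 ≡ 195^2 = 38025 ≡ 1913 (mod 2257)
10^64 ≡ 1913^2 = 3659569 ≡ 972 (mod 2257)
10^128 ≡ 972^2 = 944784 ≡ 1358 (mod 2257)
10^256 ≡ 1358^2 = 1844164 ≡ 195 (mod 2257)
10^512 ≡ 195^2 = 38025 ≡ 1913 (mod 2257)
10^1024 ≡ 1913^2 = 3659569 ≡ 972 (mod 2257)
10^2048 ≡ 972^2 = 944784 ≡ 1358 (mod 2257)
2256 = 2048 + 128 + 64 + 16 in binary powers of 2.
So 10^2256 ≡ 1358 · 1358 · 972 · 195 ≡ 1925 (mod 2257).
Since 1925 ≠ 1, base 10 is a Fermat witness: 2257 is composite.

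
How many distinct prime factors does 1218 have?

4

1218 = 2 · 609
609 = 3 · 203
203 = 7 · 29
1218 = 2 · 3 · 7 · 29, which has 4 distinct prime factors.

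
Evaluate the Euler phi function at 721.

Factor: 721 = 7 · 103.
φ(721) = (7−1) · (103−1) = 6 · 102 = 612.

612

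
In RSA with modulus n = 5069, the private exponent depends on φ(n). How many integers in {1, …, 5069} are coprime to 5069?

Factor: 5069 = 37 · 137.
φ(5069) = (37−1) · (137−1) = 36 · 136 = 4896.

4896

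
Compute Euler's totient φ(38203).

Factor: 38203 = 11 · 23 · 151.
φ(38203) = (11−1) · (23−1) · (151−1) = 10 · 22 · 150 = 33000.

33000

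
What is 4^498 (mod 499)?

4^1 ≡ 4 (mod 499)
4^2 ≡ 4^2 = 16 ≡ 16 (mod 499)
4^4 ≡ 16^2 = 256 ≡ 256 (mod 499)
4^8 ≡ 256^2 = 65536 ≡ 167 (mod 499)
4^16 ≡ 167^2 = 27889 ≡ 444 (mod 499)
4^32 ≡ 444^2 = 197136 ≡ 31 (mod 499)
4^64 ≡ 31^2 = 961 ≡ 462 (mod 499)
4^128 ≡ 462^2 = 213444 ≡ 371 (mod 499)
4^256 ≡ 371^2 = 137641 ≡ 416 (mod 499)
498 = 256 + 128 + 64 + 32 + 16 + 2 in binary powers of 2.
So 4^498 ≡ 416 · 371 · 462 · 31 · 444 · 16 ≡ 1 (mod 499).
Since the result is 1, base 4 gives no evidence that 499 is composite.

1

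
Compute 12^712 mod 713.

12^1 ≡ 12 (mod 713)
12^2 ≡ 12^2 = 144 ≡ 144 (mod 713)
12^4 ≡ 144^2 = 20736 ≡ 59 (mod 713)
12^8 ≡ 59^2 = 3481 ≡ 629 (mod 713)
12^16 ≡ 629^2 = 395641 ≡ 639 (mod 713)
12^32 ≡ 639^2 = 408321 ≡ 485 (mod 713)
12^64 ≡ 485^2 = 235225 ≡ 648 (mod 713)
12^128 ≡ 648^2 = 419904 ≡ 660 (mod 713)
12^256 ≡ 660^2 = 435600 ≡ 670 (mod 713)
12^512 ≡ 670^2 = 448900 ≡ 423 (mod 713)
712 = 512 + 128 + 64 + 8 in binary powers of 2.
So 12^712 ≡ 423 · 660 · 648 · 629 ≡ 100 (mod 713).
Since 100 ≠ 1, base 12 is a Fermat witness: 713 is composite.

100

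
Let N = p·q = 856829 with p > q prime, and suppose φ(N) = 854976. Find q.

φ(n) = (p−1)(q−1) = n − (p+q) + 1, so p + q = 856829 − 854976 + 1 = 1854.
p and q are the roots of t² − 1854t + 856829 = 0.
Discriminant: 1854² − 4·856829 = 3437316 − 3427316 = 10000; √10000 = 100.
q = (1854 − 100)/2 = 877, p = (1854 + 100)/2 = 977.
Check: 877 · 977 = 856829.

877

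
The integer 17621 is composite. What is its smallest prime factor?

17621 is odd.
Digit sum 17, not divisible by 3.
Ends in 1: not divisible by 5.
7: 17621 = 7·2517 + 2
11: 17621 = 11·1601 + 10
13: 17621 = 13·1355 + 6
17: 17621 = 17·1036 + 9
19: 17621 = 19·927 + 8
23: 17621 = 23·766 + 3
29: 17621 = 29·607 + 18
31: 17621 = 31·568 + 13
37: 17621 = 37·476 + 9
41: 17621 = 41·429 + 32
43: 17621 = 43·409 + 34
47: 17621 = 47·374 + 43
53: 17621 = 53·332 + 25
59: 17621 = 59·298 + 39
61: 17621 = 61·288 + 53
67: 17621 = 67·263

67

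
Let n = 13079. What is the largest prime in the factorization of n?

13079 = 11 · 1189
1189 = 29 · 41
41 is prime.
So 13079 = 11 · 29 · 41; the largest prime factor is 41.

41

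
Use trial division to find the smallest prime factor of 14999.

14999 is odd.
Digit sum 32, not divisible by 3.
Ends in 9: not divisible by 5.
7: 14999 = 7·2142 + 5
11: 14999 = 11·1363 + 6
13: 14999 = 13·1153 + 10
17: 14999 = 17·882 + 5
19: 14999 = 19·789 + 8
23: 14999 = 23·652 + 3
29: 14999 = 29·517 + 6
31: 14999 = 31·483 + 26
37: 14999 = 37·405 + 14
41: 14999 = 41·365 + 34
43: 14999 = 43·348 + 35
47: 14999 = 47·319 + 6
53: 14999 = 53·283

53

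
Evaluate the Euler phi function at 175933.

Factor: 175933 = 17 · 79 · 131.
φ(175933) = (17−1) · (79−1) · (131−1) = 16 · 78 · 130 = 162240.

162240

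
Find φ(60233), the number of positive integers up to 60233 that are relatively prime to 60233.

55440

Factor: 60233 = 29 · 31 · 67.
φ(60233) = (29−1) · (31−1) · (67−1) = 28 · 30 · 66 = 55440.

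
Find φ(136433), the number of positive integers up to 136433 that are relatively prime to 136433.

121680

Factor: 136433 = 11 · 79 · 157.
φ(136433) = (11−1) · (79−1) · (157−1) = 10 · 78 · 156 = 121680.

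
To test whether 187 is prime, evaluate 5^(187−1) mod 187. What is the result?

5^1 ≡ 5 (mod 187)
5^2 ≡ 5^2 = 25 ≡ 25 (mod 187)
5^4 ≡ 25^2 = 625 ≡ 64 (mod 187)
5^8 ≡ 64^2 = 4096 ≡ 169 (mod 187)
5^16 ≡ 169^2 = 28561 ≡ 137 (mod 187)
5^32 ≡ 137^2 = 18769 ≡ 69 (mod 187)
5^64 ≡ 69^2 = 4761 ≡ 86 (mod 187)
5^128 ≡ 86^2 = 7396 ≡ 103 (mod 187)
186 = 128 + 32 + 16 + 8 + 2 in binary powers of 2.
So 5^186 ≡ 103 · 69 · 137 · 169 · 25 ≡ 60 (mod 187).
Since 60 ≠ 1, base 5 is a Fermat witness: 187 is composite.

60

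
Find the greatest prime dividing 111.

111 = 3 · 37
37 is prime.
So 111 = 3 · 37; the largest prime factor is 37.

37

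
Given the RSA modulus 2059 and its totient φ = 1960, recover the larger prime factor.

71

φ(n) = (p−1)(q−1) = n − (p+q) + 1, so p + q = 2059 − 1960 + 1 = 100.
p and q are the roots of t² − 100t + 2059 = 0.
Discriminant: 100² − 4·2059 = 10000 − 8236 = 1764; √1764 = 42.
q = (100 − 42)/2 = 29, p = (100 + 42)/2 = 71.
Check: 29 · 71 = 2059.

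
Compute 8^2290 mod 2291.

8^1 ≡ 8 (mod 2291)
8^2 ≡ 8^2 = 64 ≡ 64 (mod 2291)
8^4 ≡ 64^2 = 4096 ≡ 1805 (mod 2291)
8^8 ≡ 1805^2 = 3258025 ≡ 223 (mod 2291)
8^16 ≡ 223^2 = 49729 ≡ 1618 (mod 2291)
8^32 ≡ 1618^2 = 2617924 ≡ 1602 (mod 2291)
8^64 ≡ 1602^2 = 2566404 ≡ 484 (mod 2291)
8^128 ≡ 484^2 = 234256 ≡ 574 (mod 2291)
8^256 ≡ 574^2 = 329476 ≡ 1863 (mod 2291)
8^512 ≡ 1863^2 = 3470769 ≡ 2195 (mod 2291)
8^1024 ≡ 2195^2 = 4818025 ≡ 52 (mod 2291)
8^2048 ≡ 52^2 = 2704 ≡ 413 (mod 2291)
2290 = 2048 + 128 + 64 + 32 + 16 + 2 in binary powers of 2.
So 8^2290 ≡ 413 · 574 · 484 · 1602 · 1618 · 64 ≡ 2039 (mod 2291).
Since 2039 ≠ 1, base 8 is a Fermat witness: 2291 is composite.

2039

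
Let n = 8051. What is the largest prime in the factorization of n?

8051 = 83 · 97
97 is prime.
So 8051 = 83 · 97; the largest prime factor is 97.

97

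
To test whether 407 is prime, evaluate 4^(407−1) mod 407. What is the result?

70

4^1 ≡ 4 (mod 407)
4^2 ≡ 4^2 = 16 ≡ 16 (mod 407)
4^4 ≡ 16^2 = 256 ≡ 256 (mod 407)
4^8 ≡ 256^2 = 65536 ≡ 9 (mod 407)
4^16 ≡ 9^2 = 81 ≡ 81 (mod 407)
4^32 ≡ 81^2 = 6561 ≡ 49 (mod 407)
4^64 ≡ 49^2 = 2401 ≡ 366 (mod 407)
4^128 ≡ 366^2 = 133956 ≡ 53 (mod 407)
4^256 ≡ 53^2 = 2809 ≡ 367 (mod 407)
406 = 256 + 128 + 16 + 4 + 2 in binary powers of 2.
So 4^406 ≡ 367 · 53 · 81 · 256 · 16 ≡ 70 (mod 407).
Since 70 ≠ 1, base 4 is a Fermat witness: 407 is composite.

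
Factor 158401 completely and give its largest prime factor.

158401 = 23 · 6887
6887 = 71 · 97
97 is prime.
So 158401 = 23 · 71 · 97; the largest prime factor is 97.

97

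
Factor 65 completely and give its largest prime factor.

65 = 5 · 13
13 is prime.
So 65 = 5 · 13; the largest prime factor is 13.

13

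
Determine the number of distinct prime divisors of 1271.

1271 = 31 · 41
1271 = 31 · 41, which has 2 distinct prime factors.

2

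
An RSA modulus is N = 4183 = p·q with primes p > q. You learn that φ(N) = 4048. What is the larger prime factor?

89

φ(n) = (p−1)(q−1) = n − (p+q) + 1, so p + q = 4183 − 4048 + 1 = 136.
p and q are the roots of t² − 136t + 4183 = 0.
Discriminant: 136² − 4·4183 = 18496 − 16732 = 1764; √1764 = 42.
q = (136 − 42)/2 = 47, p = (136 + 42)/2 = 89.
Check: 47 · 89 = 4183.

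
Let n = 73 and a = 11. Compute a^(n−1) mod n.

1

11^1 ≡ 11 (mod 73)
11^2 ≡ 11^2 = 121 ≡ 48 (mod 73)
11^4 ≡ 48^2 = 2304 ≡ 41 (mod 73)
11^8 ≡ 41^2 = 1681 ≡ 2 (mod 73)
11^16 ≡ 2^2 = 4 ≡ 4 (mod 73)
11^32 ≡ 4^2 = 16 ≡ 16 (mod 73)
11^64 ≡ 16^2 = 256 ≡ 37 (mod 73)
72 = 64 + 8 in binary powers of 2.
So 11^72 ≡ 37 · 2 ≡ 1 (mod 73).
Since the result is 1, base 11 gives no evidence that 73 is composite.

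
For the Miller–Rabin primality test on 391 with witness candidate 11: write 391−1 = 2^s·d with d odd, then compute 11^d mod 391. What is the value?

391 − 1 = 390 = 2^1 · 195, so d = 195.
11^1 ≡ 11 (mod 391)
11^2 ≡ 11^2 = 121 ≡ 121 (mod 391)
11^4 ≡ 121^2 = 14641 ≡ 174 (mod 391)
11^8 ≡ 174^2 = 30276 ≡ 169 (mod 391)
11^16 ≡ 169^2 = 28561 ≡ 18 (mod 391)
11^32 ≡ 18^2 = 324 ≡ 324 (mod 391)
11^64 ≡ 324^2 = 104976 ≡ 188 (mod 391)
11^128 ≡ 188^2 = 35344 ≡ 154 (mod 391)
195 = 128 + 64 + 2 + 1 in binary powers of 2.
So 11^195 ≡ 154 · 188 · 121 · 11 ≡ 107 (mod 391).
Squaring chain: 107; never reaches −1, so base 11 is a Miller–Rabin witness that 391 is composite.

107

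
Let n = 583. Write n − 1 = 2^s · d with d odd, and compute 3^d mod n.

583 − 1 = 582 = 2^1 · 291, so d = 291.
3^1 ≡ 3 (mod 583)
3^2 ≡ 3^2 = 9 ≡ 9 (mod 583)
3^4 ≡ 9^2 = 81 ≡ 81 (mod 583)
3^8 ≡ 81^2 = 6561 ≡ 148 (mod 583)
3^16 ≡ 148^2 = 21904 ≡ 333 (mod 583)
3^32 ≡ 333^2 = 110889 ≡ 119 (mod 583)
3^64 ≡ 119^2 = 14161 ≡ 169 (mod 583)
3^128 ≡ 169^2 = 28561 ≡ 577 (mod 583)
3^256 ≡ 577^2 = 332929 ≡ 36 (mod 583)
291 = 256 + 32 + 2 + 1 in binary powers of 2.
So 3^291 ≡ 36 · 119 · 9 · 3 ≡ 234 (mod 583).
Squaring chain: 234; never reaches −1, so base 3 is a Miller–Rabin witness that 583 is composite.

234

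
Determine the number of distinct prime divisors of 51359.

4

51359 = 7 · 7337
7337 = 11 · 667
667 = 23 · 29
51359 = 7 · 11 · 23 · 29, which has 4 distinct prime factors.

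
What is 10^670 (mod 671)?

441

10^1 ≡ 10 (mod 671)
10^2 ≡ 10^2 = 100 ≡ 100 (mod 671)
10^4 ≡ 100^2 = 10000 ≡ 606 (mod 671)
10^8 ≡ 606^2 = 367236 ≡ 199 (mod 671)
10^16 ≡ 199^2 = 39601 ≡ 12 (mod 671)
10^32 ≡ 12^2 = 144 ≡ 144 (mod 671)
10^64 ≡ 144^2 = 20736 ≡ 606 (mod 671)
10^128 ≡ 606^2 = 367236 ≡ 199 (mod 671)
10^256 ≡ 199^2 = 39601 ≡ 12 (mod 671)
10^512 ≡ 12^2 = 144 ≡ 144 (mod 671)
670 = 512 + 128 + 16 + 8 + 4 + 2 in binary powers of 2.
So 10^670 ≡ 144 · 199 · 12 · 199 · 606 · 100 ≡ 441 (mod 671).
Since 441 ≠ 1, base 10 is a Fermat witness: 671 is composite.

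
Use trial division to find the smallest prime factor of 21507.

3

21507 is odd.
Digit sum 15, divisible by 3.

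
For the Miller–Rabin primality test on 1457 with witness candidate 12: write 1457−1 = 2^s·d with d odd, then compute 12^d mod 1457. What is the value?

1457 − 1 = 1456 = 2^4 · 91, so d = 91.
12^1 ≡ 12 (mod 1457)
12^2 ≡ 12^2 = 144 ≡ 144 (mod 1457)
12^4 ≡ 144^2 = 20736 ≡ 338 (mod 1457)
12^8 ≡ 338^2 = 114244 ≡ 598 (mod 1457)
12^16 ≡ 598^2 = 357604 ≡ 639 (mod 1457)
12^32 ≡ 639^2 = 408321 ≡ 361 (mod 1457)
12^64 ≡ 361^2 = 130321 ≡ 648 (mod 1457)
91 = 64 + 16 + 8 + 2 + 1 in binary powers of 2.
So 12^91 ≡ 648 · 639 · 598 · 144 · 12 ≡ 756 (mod 1457).
Squaring chain: 756 → 392 → 679 → 629; never reaches −1, so base 12 is a Miller–Rabin witness that 1457 is composite.

756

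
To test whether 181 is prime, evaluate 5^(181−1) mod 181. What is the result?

5^1 ≡ 5 (mod 181)
5^2 ≡ 5^2 = 25 ≡ 25 (mod 181)
5^4 ≡ 25^2 = 625 ≡ 82 (mod 181)
5^8 ≡ 82^2 = 6724 ≡ 27 (mod 181)
5^16 ≡ 27^2 = 729 ≡ 5 (mod 181)
5^32 ≡ 5^2 = 25 ≡ 25 (mod 181)
5^64 ≡ 25^2 = 625 ≡ 82 (mod 181)
5^128 ≡ 82^2 = 6724 ≡ 27 (mod 181)
180 = 128 + 32 + 16 + 4 in binary powers of 2.
So 5^180 ≡ 27 · 25 · 5 · 82 ≡ 1 (mod 181).
Since the result is 1, base 5 gives no evidence that 181 is composite.

1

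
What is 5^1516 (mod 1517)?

5^1 ≡ 5 (mod 1517)
5^2 ≡ 5^2 = 25 ≡ 25 (mod 1517)
5^4 ≡ 25^2 = 625 ≡ 625 (mod 1517)
5^8 ≡ 625^2 = 390625 ≡ 756 (mod 1517)
5^16 ≡ 756^2 = 571536 ≡ 1144 (mod 1517)
5^32 ≡ 1144^2 = 1308736 ≡ 1082 (mod 1517)
5^64 ≡ 1082^2 = 1170724 ≡ 1117 (mod 1517)
5^128 ≡ 1117^2 = 1247689 ≡ 715 (mod 1517)
5^256 ≡ 715^2 = 511225 ≡ 1513 (mod 1517)
5^512 ≡ 1513^2 = 2289169 ≡ 16 (mod 1517)
5^1024 ≡ 16^2 = 256 ≡ 256 (mod 1517)
1516 = 1024 + 256 + 128 + 64 + 32 + 8 + 4 in binary powers of 2.
So 5^1516 ≡ 256 · 1513 · 715 · 1117 · 1082 · 756 · 625 ≡ 1513 (mod 1517).
Since 1513 ≠ 1, base 5 is a Fermat witness: 1517 is composite.

1513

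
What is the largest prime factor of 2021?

47

2021 = 43 · 47
47 is prime.
So 2021 = 43 · 47; the largest prime factor is 47.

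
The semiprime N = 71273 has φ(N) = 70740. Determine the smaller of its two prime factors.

263

φ(n) = (p−1)(q−1) = n − (p+q) + 1, so p + q = 71273 − 70740 + 1 = 534.
p and q are the roots of t² − 534t + 71273 = 0.
Discriminant: 534² − 4·71273 = 285156 − 285092 = 64; √64 = 8.
q = (534 − 8)/2 = 263, p = (534 + 8)/2 = 271.
Check: 263 · 271 = 71273.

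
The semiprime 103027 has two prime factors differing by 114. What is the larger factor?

Since p = q + 114, we have 103027 = q(q + 114), so q² + 114q − 103027 = 0.
Discriminant: 114² + 4·103027 = 12996 + 412108 = 425104; √425104 = 652.
q = (−114 + 652)/2 = 269, and p = q + 114 = 383.
Check: 269 · 383 = 103027.

383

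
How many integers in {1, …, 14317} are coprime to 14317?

Factor: 14317 = 103 · 139.
φ(14317) = (103−1) · (139−1) = 102 · 138 = 14076.

14076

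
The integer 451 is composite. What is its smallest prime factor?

451 is odd.
Digit sum 10, not divisible by 3.
Ends in 1: not divisible by 5.
7: 451 = 7·64 + 3
11: 451 = 11·41

11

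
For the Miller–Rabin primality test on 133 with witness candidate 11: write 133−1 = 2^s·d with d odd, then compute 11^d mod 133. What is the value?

133 − 1 = 132 = 2^2 · 33, so d = 33.
11^1 ≡ 11 (mod 133)
11^2 ≡ 11^2 = 121 ≡ 121 (mod 133)
11^4 ≡ 121^2 = 14641 ≡ 11 (mod 133)
11^8 ≡ 11^2 = 121 ≡ 121 (mod 133)
11^16 ≡ 121^2 = 14641 ≡ 11 (mod 133)
11^32 ≡ 11^2 = 121 ≡ 121 (mod 133)
33 = 32 + 1 in binary powers of 2.
So 11^33 ≡ 121 · 11 ≡ 1 (mod 133).
Since 11^d ≡ 1 (mod 133), base 11 does not prove 133 composite.

1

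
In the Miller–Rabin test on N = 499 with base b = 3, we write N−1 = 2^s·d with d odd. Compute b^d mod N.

498

499 − 1 = 498 = 2^1 · 249, so d = 249.
3^1 ≡ 3 (mod 499)
3^2 ≡ 3^2 = 9 ≡ 9 (mod 499)
3^4 ≡ 9^2 = 81 ≡ 81 (mod 499)
3^8 ≡ 81^2 = 6561 ≡ 74 (mod 499)
3^16 ≡ 74^2 = 5476 ≡ 486 (mod 499)
3^32 ≡ 486^2 = 236196 ≡ 169 (mod 499)
3^64 ≡ 169^2 = 28561 ≡ 118 (mod 499)
3^128 ≡ 118^2 = 13924 ≡ 451 (mod 499)
249 = 128 + 64 + 32 + 16 + 8 + 1 in binary powers of 2.
So 3^249 ≡ 451 · 118 · 169 · 486 · 74 · 3 ≡ 498 (mod 499).
Since 3^d ≡ 498 (mod 499), base 3 does not prove 499 composite.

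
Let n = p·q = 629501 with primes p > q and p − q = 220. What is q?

Since p = q + 220, we have 629501 = q(q + 220), so q² + 220q − 629501 = 0.
Discriminant: 220² + 4·629501 = 48400 + 2518004 = 2566404; √2566404 = 1602.
q = (−220 + 1602)/2 = 691, and p = q + 220 = 911.
Check: 691 · 911 = 629501.

691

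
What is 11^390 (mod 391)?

11^1 ≡ 11 (mod 391)
11^2 ≡ 11^2 = 121 ≡ 121 (mod 391)
11^4 ≡ 121^2 = 14641 ≡ 174 (mod 391)
11^8 ≡ 174^2 = 30276 ≡ 169 (mod 391)
11^16 ≡ 169^2 = 28561 ≡ 18 (mod 391)
11^32 ≡ 18^2 = 324 ≡ 324 (mod 391)
11^64 ≡ 324^2 = 104976 ≡ 188 (mod 391)
11^128 ≡ 188^2 = 35344 ≡ 154 (mod 391)
11^256 ≡ 154^2 = 23716 ≡ 256 (mod 391)
390 = 256 + 128 + 4 + 2 in binary powers of 2.
So 11^390 ≡ 256 · 154 · 174 · 121 ≡ 110 (mod 391).
Since 110 ≠ 1, base 11 is a Fermat witness: 391 is composite.

110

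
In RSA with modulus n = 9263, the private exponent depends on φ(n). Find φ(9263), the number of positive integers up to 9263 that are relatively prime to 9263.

9048

Factor: 9263 = 59 · 157.
φ(9263) = (59−1) · (157−1) = 58 · 156 = 9048.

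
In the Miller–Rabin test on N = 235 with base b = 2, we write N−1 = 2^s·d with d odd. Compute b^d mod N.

235 − 1 = 234 = 2^1 · 117, so d = 117.
2^1 ≡ 2 (mod 235)
2^2 ≡ 2^2 = 4 ≡ 4 (mod 235)
2^4 ≡ 4^2 = 16 ≡ 16 (mod 235)
2^8 ≡ 16^2 = 256 ≡ 21 (mod 235)
2^16 ≡ 21^2 = 441 ≡ 206 (mod 235)
2^32 ≡ 206^2 = 42436 ≡ 136 (mod 235)
2^64 ≡ 136^2 = 18496 ≡ 166 (mod 235)
117 = 64 + 32 + 16 + 4 + 1 in binary powers of 2.
So 2^117 ≡ 166 · 136 · 206 · 16 · 2 ≡ 192 (mod 235).
Squaring chain: 192; never reaches −1, so base 2 is a Miller–Rabin witness that 235 is composite.

192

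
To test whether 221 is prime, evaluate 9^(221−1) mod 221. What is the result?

9^1 ≡ 9 (mod 221)
9^2 ≡ 9^2 = 81 ≡ 81 (mod 221)
9^4 ≡ 81^2 = 6561 ≡ 152 (mod 221)
9^8 ≡ 152^2 = 23104 ≡ 120 (mod 221)
9^16 ≡ 120^2 = 14400 ≡ 35 (mod 221)
9^32 ≡ 35^2 = 1225 ≡ 120 (mod 221)
9^64 ≡ 120^2 = 14400 ≡ 35 (mod 221)
9^128 ≡ 35^2 = 1225 ≡ 120 (mod 221)
220 = 128 + 64 + 16 + 8 + 4 in binary powers of 2.
So 9^220 ≡ 120 · 35 · 35 · 120 · 152 ≡ 152 (mod 221).
Since 152 ≠ 1, base 9 is a Fermat witness: 221 is composite.

152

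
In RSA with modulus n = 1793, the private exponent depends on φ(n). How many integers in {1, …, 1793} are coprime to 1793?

Factor: 1793 = 11 · 163.
φ(1793) = (11−1) · (163−1) = 10 · 162 = 1620.

1620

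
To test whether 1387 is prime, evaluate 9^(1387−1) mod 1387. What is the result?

1

9^1 ≡ 9 (mod 1387)
9^2 ≡ 9^2 = 81 ≡ 81 (mod 1387)
9^4 ≡ 81^2 = 6561 ≡ 1013 (mod 1387)
9^8 ≡ 1013^2 = 1026169 ≡ 1176 (mod 1387)
9^16 ≡ 1176^2 = 1382976 ≡ 137 (mod 1387)
9^32 ≡ 137^2 = 18769 ≡ 738 (mod 1387)
9^64 ≡ 738^2 = 544644 ≡ 940 (mod 1387)
9^128 ≡ 940^2 = 883600 ≡ 81 (mod 1387)
9^256 ≡ 81^2 = 6561 ≡ 1013 (mod 1387)
9^512 ≡ 1013^2 = 1026169 ≡ 1176 (mod 1387)
9^1024 ≡ 1176^2 = 1382976 ≡ 137 (mod 1387)
1386 = 1024 + 256 + 64 + 32 + 8 + 2 in binary powers of 2.
So 9^1386 ≡ 137 · 1013 · 940 · 738 · 1176 · 81 ≡ 1 (mod 1387).
Since the result is 1, base 9 gives no evidence that 1387 is composite.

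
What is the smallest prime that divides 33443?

33443 is odd.
Digit sum 17, not divisible by 3.
Ends in 3: not divisible by 5.
7: 33443 = 7·4777 + 4
11: 33443 = 11·3040 + 3
13: 33443 = 13·2572 + 7
17: 33443 = 17·1967 + 4
19: 33443 = 19·1760 + 3
23: 33443 = 23·1454 + 1
29: 33443 = 29·1153 + 6
31: 33443 = 31·1078 + 25
37: 33443 = 37·903 + 32
41: 33443 = 41·815 + 28
43: 33443 = 43·777 + 32
47: 33443 = 47·711 + 26
53: 33443 = 53·631

53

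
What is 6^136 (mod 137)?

6^1 ≡ 6 (mod 137)
6^2 ≡ 6^2 = 36 ≡ 36 (mod 137)
6^4 ≡ 36^2 = 1296 ≡ 63 (mod 137)
6^8 ≡ 63^2 = 3969 ≡ 133 (mod 137)
6^16 ≡ 133^2 = 17689 ≡ 16 (mod 137)
6^32 ≡ 16^2 = 256 ≡ 119 (mod 137)
6^64 ≡ 119^2 = 14161 ≡ 50 (mod 137)
6^128 ≡ 50^2 = 2500 ≡ 34 (mod 137)
136 = 128 + 8 in binary powers of 2.
So 6^136 ≡ 34 · 133 ≡ 1 (mod 137).
Since the result is 1, base 6 gives no evidence that 137 is composite.

1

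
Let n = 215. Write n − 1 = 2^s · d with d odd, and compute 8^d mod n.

22

215 − 1 = 214 = 2^1 · 107, so d = 107.
8^1 ≡ 8 (mod 215)
8^2 ≡ 8^2 = 64 ≡ 64 (mod 215)
8^4 ≡ 64^2 = 4096 ≡ 11 (mod 215)
8^8 ≡ 11^2 = 121 ≡ 121 (mod 215)
8^16 ≡ 121^2 = 14641 ≡ 21 (mod 215)
8^32 ≡ 21^2 = 441 ≡ 11 (mod 215)
8^64 ≡ 11^2 = 121 ≡ 121 (mod 215)
107 = 64 + 32 + 8 + 2 + 1 in binary powers of 2.
So 8^107 ≡ 121 · 11 · 121 · 64 · 8 ≡ 22 (mod 215).
Squaring chain: 22; never reaches −1, so base 8 is a Miller–Rabin witness that 215 is composite.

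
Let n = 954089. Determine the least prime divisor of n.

954089 is odd.
Digit sum 35, not divisible by 3.
Ends in 9: not divisible by 5.
7: 954089 = 7·136298 + 3
11: 954089 = 11·86735 + 4
13: 954089 = 13·73391 + 6
17: 954089 = 17·56122 + 15
19: 954089 = 19·50215 + 4
23: 954089 = 23·41482 + 3
29: 954089 = 29·32899 + 18
31: 954089 = 31·30777 + 2
37: 954089 = 37·25786 + 7
41: 954089 = 41·23270 + 19
43: 954089 = 43·22188 + 5
47: 954089 = 47·20299 + 36
53: 954089 = 53·18001 + 36
59: 954089 = 59·16171

59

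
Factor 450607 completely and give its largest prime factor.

89

450607 = 61 · 7387
7387 = 83 · 89
89 is prime.
So 450607 = 61 · 83 · 89; the largest prime factor is 89.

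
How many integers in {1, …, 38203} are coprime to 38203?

33000

Factor: 38203 = 11 · 23 · 151.
φ(38203) = (11−1) · (23−1) · (151−1) = 10 · 22 · 150 = 33000.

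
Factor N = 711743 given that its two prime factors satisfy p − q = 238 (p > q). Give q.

733

Since p = q + 238, we have 711743 = q(q + 238), so q² + 238q − 711743 = 0.
Discriminant: 238² + 4·711743 = 56644 + 2846972 = 2903616; √2903616 = 1704.
q = (−238 + 1704)/2 = 733, and p = q + 238 = 971.
Check: 733 · 971 = 711743.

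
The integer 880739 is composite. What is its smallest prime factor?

880739 is odd.
Digit sum 35, not divisible by 3.
Ends in 9: not divisible by 5.
7: 880739 = 7·125819 + 6
11: 880739 = 11·80067 + 2
13: 880739 = 13·67749 + 2
17: 880739 = 17·51808 + 3
19: 880739 = 19·46354 + 13
23: 880739 = 23·38293

23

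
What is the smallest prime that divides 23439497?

73

23439497 is odd.
Digit sum 41, not divisible by 3.
Ends in 7: not divisible by 5.
7: 23439497 = 7·3348499 + 4
11: 23439497 = 11·2130863 + 4
13: 23439497 = 13·1803038 + 3
17: 23439497 = 17·1378793 + 16
19: 23439497 = 19·1233657 + 14
23: 23439497 = 23·1019108 + 13
29: 23439497 = 29·808258 + 15
31: 23439497 = 31·756112 + 25
37: 23439497 = 37·633499 + 34
41: 23439497 = 41·571695 + 2
43: 23439497 = 43·545104 + 25
47: 23439497 = 47·498712 + 33
53: 23439497 = 53·442254 + 35
59: 23439497 = 59·397279 + 36
61: 23439497 = 61·384254 + 3
67: 23439497 = 67·349843 + 16
71: 23439497 = 71·330133 + 54
73: 23439497 = 73·321089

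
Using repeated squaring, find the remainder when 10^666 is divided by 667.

236

10^1 ≡ 10 (mod 667)
10^2 ≡ 10^2 = 100 ≡ 100 (mod 667)
10^4 ≡ 100^2 = 10000 ≡ 662 (mod 667)
10^8 ≡ 662^2 = 438244 ≡ 25 (mod 667)
10^16 ≡ 25^2 = 625 ≡ 625 (mod 667)
10^32 ≡ 625^2 = 390625 ≡ 430 (mod 667)
10^64 ≡ 430^2 = 184900 ≡ 141 (mod 667)
10^128 ≡ 141^2 = 19881 ≡ 538 (mod 667)
10^256 ≡ 538^2 = 289444 ≡ 633 (mod 667)
10^512 ≡ 633^2 = 400689 ≡ 489 (mod 667)
666 = 512 + 128 + 16 + 8 + 2 in binary powers of 2.
So 10^666 ≡ 489 · 538 · 625 · 25 · 100 ≡ 236 (mod 667).
Since 236 ≠ 1, base 10 is a Fermat witness: 667 is composite.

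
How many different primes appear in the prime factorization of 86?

86 = 2 · 43
86 = 2 · 43, which has 2 distinct prime factors.

2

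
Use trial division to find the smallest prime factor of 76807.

76807 is odd.
Digit sum 28, not divisible by 3.
Ends in 7: not divisible by 5.
7: 76807 = 7·10972 + 3
11: 76807 = 11·6982 + 5
13: 76807 = 13·5908 + 3
17: 76807 = 17·4518 + 1
19: 76807 = 19·4042 + 9
23: 76807 = 23·3339 + 10
29: 76807 = 29·2648 + 15
31: 76807 = 31·2477 + 20
37: 76807 = 37·2075 + 32
41: 76807 = 41·1873 + 14
43: 76807 = 43·1786 + 9
47: 76807 = 47·1634 + 9
53: 76807 = 53·1449 + 10
59: 76807 = 59·1301 + 48
61: 76807 = 61·1259 + 8
67: 76807 = 67·1146 + 25
71: 76807 = 71·1081 + 56
73: 76807 = 73·1052 + 11
79: 76807 = 79·972 + 19
83: 76807 = 83·925 + 32
89: 76807 = 89·863

89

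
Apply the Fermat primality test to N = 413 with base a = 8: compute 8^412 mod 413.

302

8^1 ≡ 8 (mod 413)
8^2 ≡ 8^2 = 64 ≡ 64 (mod 413)
8^4 ≡ 64^2 = 4096 ≡ 379 (mod 413)
8^8 ≡ 379^2 = 143641 ≡ 330 (mod 413)
8^16 ≡ 330^2 = 108900 ≡ 281 (mod 413)
8^32 ≡ 281^2 = 78961 ≡ 78 (mod 413)
8^64 ≡ 78^2 = 6084 ≡ 302 (mod 413)
8^128 ≡ 302^2 = 91204 ≡ 344 (mod 413)
8^256 ≡ 344^2 = 118336 ≡ 218 (mod 413)
412 = 256 + 128 + 16 + 8 + 4 in binary powers of 2.
So 8^412 ≡ 218 · 344 · 281 · 330 · 379 ≡ 302 (mod 413).
Since 302 ≠ 1, base 8 is a Fermat witness: 413 is composite.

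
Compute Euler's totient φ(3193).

Factor: 3193 = 31 · 103.
φ(3193) = (31−1) · (103−1) = 30 · 102 = 3060.

3060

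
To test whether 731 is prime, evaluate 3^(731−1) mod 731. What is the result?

195

3^1 ≡ 3 (mod 731)
3^2 ≡ 3^2 = 9 ≡ 9 (mod 731)
3^4 ≡ 9^2 = 81 ≡ 81 (mod 731)
3^8 ≡ 81^2 = 6561 ≡ 713 (mod 731)
3^16 ≡ 713^2 = 508369 ≡ 324 (mod 731)
3^32 ≡ 324^2 = 104976 ≡ 443 (mod 731)
3^64 ≡ 443^2 = 196249 ≡ 341 (mod 731)
3^128 ≡ 341^2 = 116281 ≡ 52 (mod 731)
3^256 ≡ 52^2 = 2704 ≡ 511 (mod 731)
3^512 ≡ 511^2 = 261121 ≡ 154 (mod 731)
730 = 512 + 128 + 64 + 16 + 8 + 2 in binary powers of 2.
So 3^730 ≡ 154 · 52 · 341 · 324 · 713 · 9 ≡ 195 (mod 731).
Since 195 ≠ 1, base 3 is a Fermat witness: 731 is composite.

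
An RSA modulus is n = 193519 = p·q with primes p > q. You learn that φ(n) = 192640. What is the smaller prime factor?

φ(n) = (p−1)(q−1) = n − (p+q) + 1, so p + q = 193519 − 192640 + 1 = 880.
p and q are the roots of t² − 880t + 193519 = 0.
Discriminant: 880² − 4·193519 = 774400 − 774076 = 324; √324 = 18.
q = (880 − 18)/2 = 431, p = (880 + 18)/2 = 449.
Check: 431 · 449 = 193519.

431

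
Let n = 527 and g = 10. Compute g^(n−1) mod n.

382

10^1 ≡ 10 (mod 527)
10^2 ≡ 10^2 = 100 ≡ 100 (mod 527)
10^4 ≡ 100^2 = 10000 ≡ 514 (mod 527)
10^8 ≡ 514^2 = 264196 ≡ 169 (mod 527)
10^16 ≡ 169^2 = 28561 ≡ 103 (mod 527)
10^32 ≡ 103^2 = 10609 ≡ 69 (mod 527)
10^64 ≡ 69^2 = 4761 ≡ 18 (mod 527)
10^128 ≡ 18^2 = 324 ≡ 324 (mod 527)
10^256 ≡ 324^2 = 104976 ≡ 103 (mod 527)
10^512 ≡ 103^2 = 10609 ≡ 69 (mod 527)
526 = 512 + 8 + 4 + 2 in binary powers of 2.
So 10^526 ≡ 69 · 169 · 514 · 100 ≡ 382 (mod 527).
Since 382 ≠ 1, base 10 is a Fermat witness: 527 is composite.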